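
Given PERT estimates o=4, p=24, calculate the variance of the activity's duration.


σ² = ((p - o) / 6)² = (p - o)² / 36
= (24 - 4)² / 36
= 20² / 36
= 400 / 36
= 11.1111


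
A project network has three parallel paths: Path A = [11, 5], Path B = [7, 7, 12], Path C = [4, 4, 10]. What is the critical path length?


Path A: 11 + 5 = 16
Path B: 7 + 7 + 12 = 26
Path C: 4 + 4 + 10 = 18
Critical path = longest = max(16, 26, 18)
= 26 (Path B)


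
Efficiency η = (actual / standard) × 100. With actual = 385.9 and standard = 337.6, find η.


Efficiency = (actual / standard) × 100
= (385.9 / 337.6) × 100
= 114.3%


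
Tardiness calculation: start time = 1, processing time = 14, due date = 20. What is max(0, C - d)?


Completion = start + processing = 1 + 14 = 15
Tardiness = max(0, C - d) = max(0, 15 - 20)
= max(0, -5)
= 0


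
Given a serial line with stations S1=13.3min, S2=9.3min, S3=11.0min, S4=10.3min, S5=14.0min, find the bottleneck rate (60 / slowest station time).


Bottleneck = longest station time
Station times: [13.3, 9.3, 11.0, 10.3, 14.0]
Max = 14.0 min
Rate = 60 / 14.0
= 4.29 units/hour (bottleneck: 14.0min)


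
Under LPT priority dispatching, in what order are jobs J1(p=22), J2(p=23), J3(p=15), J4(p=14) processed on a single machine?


LPT: sort by longest processing time first
  J2: p=23
  J1: p=22
  J3: p=15
  J4: p=14
Order: J2 → J1 → J3 → J4


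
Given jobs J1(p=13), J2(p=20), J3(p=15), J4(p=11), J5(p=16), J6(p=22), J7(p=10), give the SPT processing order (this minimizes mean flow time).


SPT: sort by shortest processing time
  J7: p=10
  J4: p=11
  J1: p=13
  J3: p=15
  J5: p=16
  J2: p=20
  J6: p=22
Order: J7 → J4 → J1 → J3 → J5 → J2 → J6


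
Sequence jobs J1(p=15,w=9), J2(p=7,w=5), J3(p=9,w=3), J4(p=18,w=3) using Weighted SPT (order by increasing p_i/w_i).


WSPT (Smith's rule): sort by p/w ascending
  J2: p/w = 7/5 = 1.400
  J1: p/w = 15/9 = 1.667
  J3: p/w = 9/3 = 3.000
  J4: p/w = 18/3 = 6.000
Order: J2 → J1 → J3 → J4


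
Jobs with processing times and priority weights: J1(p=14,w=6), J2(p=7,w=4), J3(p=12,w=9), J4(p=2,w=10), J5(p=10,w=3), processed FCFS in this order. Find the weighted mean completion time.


Completion times:
  J1: C=14, w×C=6×14=84
  J2: C=21, w×C=4×21=84
  J3: C=33, w×C=9×33=297
  J4: C=35, w×C=10×35=350
  J5: C=45, w×C=3×45=135
Sum w×C = 950
Sum w = 32
Weighted avg = 950/32
= 29.69


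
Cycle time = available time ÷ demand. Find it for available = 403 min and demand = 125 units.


Cycle time = available time / demand
= 403 / 125
= 3.22 min/unit


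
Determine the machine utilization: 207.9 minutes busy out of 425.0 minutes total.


Utilization = busy / total × 100
= 207.9 / 425.0 × 100
= 48.9%


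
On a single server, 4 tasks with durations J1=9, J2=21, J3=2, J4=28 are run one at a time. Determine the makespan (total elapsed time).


Sequential makespan: sum all processing times
= 9 + 21 + 2 + 28
= 60 time units


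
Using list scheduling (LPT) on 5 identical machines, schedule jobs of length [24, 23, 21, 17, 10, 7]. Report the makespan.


Jobs (LPT sorted): [24, 23, 21, 17, 10, 7]
Machines: 5
  J=24 → Machine 1 (load: 0+24=24)
  J=23 → Machine 2 (load: 0+23=23)
  J=21 → Machine 3 (load: 0+21=21)
  J=17 → Machine 4 (load: 0+17=17)
  J=10 → Machine 5 (load: 0+10=10)
  J=7 → Machine 5 (load: 10+7=17)
Machine loads: [24, 23, 21, 17, 17]
Makespan = max = 24 time units


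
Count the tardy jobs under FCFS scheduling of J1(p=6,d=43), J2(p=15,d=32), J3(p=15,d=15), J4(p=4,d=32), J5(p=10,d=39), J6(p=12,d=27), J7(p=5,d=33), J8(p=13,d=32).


Completion vs due date:
  J1: C=6, d=43 → on time
  J2: C=21, d=32 → on time
  J3: C=36, d=15 → TARDY
  J4: C=40, d=32 → TARDY
  J5: C=50, d=39 → TARDY
  J6: C=62, d=27 → TARDY
  J7: C=67, d=33 → TARDY
  J8: C=80, d=32 → TARDY
Tardy jobs: J3, J4, J5, J6, J7, J8
Count = 6


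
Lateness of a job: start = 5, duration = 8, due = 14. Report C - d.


Completion = 5 + 8 = 13
Lateness = C - d = 13 - 14
= -1


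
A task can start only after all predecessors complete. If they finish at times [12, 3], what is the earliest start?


ES = max of all predecessor completion times
Predecessors: [12, 3]
ES = max(12, 3)
= 12


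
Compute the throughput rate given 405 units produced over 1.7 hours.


Throughput = units / time
= 405 / 1.7
= 238.2 units/hour


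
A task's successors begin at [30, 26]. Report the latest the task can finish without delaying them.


LF = min of all successor start times
Successors start at: [30, 26]
LF = min(30, 26)
= 26


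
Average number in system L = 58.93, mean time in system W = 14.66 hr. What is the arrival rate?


Little's law: L = λW → λ = L / W
= 58.93 / 14.66
= 4.02 per hour


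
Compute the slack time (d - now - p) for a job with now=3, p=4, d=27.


Slack = due - current_time - processing
= 27 - 3 - 4
= 20


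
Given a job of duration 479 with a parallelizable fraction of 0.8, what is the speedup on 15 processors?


Amdahl's law: T_p = T × ((1-p) + p/N)
= 479 × ((1-0.8) + 0.8/15)
= 479 × (0.20 + 0.0533)
= 479 × 0.2533
= 121.35
Speedup = 479/121.35
= 3.95×


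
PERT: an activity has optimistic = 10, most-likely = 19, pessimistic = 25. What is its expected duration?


te = (o + 4m + p) / 6
= (10 + 4×19 + 25) / 6
= (10 + 76 + 25) / 6
= 111 / 6
= 18.50


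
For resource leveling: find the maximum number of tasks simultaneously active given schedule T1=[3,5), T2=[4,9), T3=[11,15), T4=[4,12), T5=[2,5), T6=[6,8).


Check each time point for overlaps:
  t=4: 4 tasks active (T1, T2, T4, T5)
Max concurrent = 4


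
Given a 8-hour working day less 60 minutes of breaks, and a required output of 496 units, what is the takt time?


Available = 8×60 - 60 = 420 min
Takt time = 420 / 496
= 0.85 min/unit


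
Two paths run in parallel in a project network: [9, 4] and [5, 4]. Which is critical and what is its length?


Path A: 9 + 4 = 13
Path B: 5 + 4 = 9
Critical path = longest = max(13, 9)
= 13 (Path A)


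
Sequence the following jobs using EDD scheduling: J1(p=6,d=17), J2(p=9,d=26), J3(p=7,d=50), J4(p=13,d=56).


EDD: sort by earliest due date
  J1: d=17, p=6
  J2: d=26, p=9
  J3: d=50, p=7
  J4: d=56, p=13
Order: J1 → J2 → J3 → J4


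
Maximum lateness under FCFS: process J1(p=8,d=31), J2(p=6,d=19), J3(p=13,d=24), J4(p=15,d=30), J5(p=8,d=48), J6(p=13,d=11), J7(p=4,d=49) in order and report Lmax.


Lateness per job (L = C - d):
  J1: C=8, d=31, L=-23
  J2: C=14, d=19, L=-5
  J3: C=27, d=24, L=3
  J4: C=42, d=30, L=12
  J5: C=50, d=48, L=2
  J6: C=63, d=11, L=52
  J7: C=67, d=49, L=18
Lmax = max(-23, -5, 3, 12, 2, 52, 18)
= 52


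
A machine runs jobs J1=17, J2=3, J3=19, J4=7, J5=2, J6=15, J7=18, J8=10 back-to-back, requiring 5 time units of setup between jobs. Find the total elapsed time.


Makespan = Σ processing + (n-1) × setup
= (17 + 3 + 19 + 7 + 2 + 15 + 18 + 10) + (8-1)×5
= 91 + 35
= 126 time units


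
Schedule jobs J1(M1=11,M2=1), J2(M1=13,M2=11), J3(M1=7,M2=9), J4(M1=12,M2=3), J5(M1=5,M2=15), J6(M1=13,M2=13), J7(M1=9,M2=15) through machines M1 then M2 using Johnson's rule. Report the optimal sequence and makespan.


Johnson's rule:
Group 1 (M1≤M2, sort by M1): ['J5', 'J3', 'J7', 'J6']
Group 2 (M1>M2, sort desc M2): ['J2', 'J4', 'J1']
Sequence: J5 → J3 → J7 → J6 → J2 → J4 → J1
Makespan calculation:
  J5: M1 done=5, M2 done=20
  J3: M1 done=12, M2 done=29
  J7: M1 done=21, M2 done=44
  J6: M1 done=34, M2 done=57
  J2: M1 done=47, M2 done=68
  J4: M1 done=59, M2 done=71
  J1: M1 done=70, M2 done=72
= Sequence: J5 → J3 → J7 → J6 → J2 → J4 → J1, Makespan: 72


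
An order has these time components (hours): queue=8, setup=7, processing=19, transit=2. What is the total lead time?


Lead time = queue + setup + processing + transit
= 8 + 7 + 19 + 2
= 36 hours


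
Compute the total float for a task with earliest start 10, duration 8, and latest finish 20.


EF = ES + duration = 10 + 8 = 18
LS = LF - duration = 20 - 8 = 12
Total Float = LF - EF = 20 - 18
(or LS - ES = 12 - 10)
= 2


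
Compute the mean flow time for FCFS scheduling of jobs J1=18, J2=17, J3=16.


Completion times:
  J1: completes at 18
  J2: completes at 35
  J3: completes at 51
Sum = 104
Average = 104/3
= 34.67


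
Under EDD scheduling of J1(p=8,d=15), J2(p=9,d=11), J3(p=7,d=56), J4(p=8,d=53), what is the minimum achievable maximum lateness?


EDD order: J2 → J1 → J4 → J3
Completion and lateness:
  J2: C=9, d=11, L=9-11=-2
  J1: C=17, d=15, L=17-15=2
  J4: C=25, d=53, L=25-53=-28
  J3: C=32, d=56, L=32-56=-24
Lmax = max(-2, 2, -28, -24)
= 2


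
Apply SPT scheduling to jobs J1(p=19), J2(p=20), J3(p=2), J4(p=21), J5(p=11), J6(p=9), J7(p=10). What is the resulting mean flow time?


SPT order: J3 → J6 → J7 → J5 → J1 → J2 → J4
Completion times:
  J3: C=2
  J6: C=11
  J7: C=21
  J5: C=32
  J1: C=51
  J2: C=71
  J4: C=92
Sum = 280, n = 7
Mean flow = 280/7
= 40.00


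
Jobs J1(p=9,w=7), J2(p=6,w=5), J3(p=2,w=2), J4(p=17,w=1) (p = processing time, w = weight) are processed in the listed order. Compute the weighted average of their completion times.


Completion times:
  J1: C=9, w×C=7×9=63
  J2: C=15, w×C=5×15=75
  J3: C=17, w×C=2×17=34
  J4: C=34, w×C=1×34=34
Sum w×C = 206
Sum w = 15
Weighted avg = 206/15
= 13.73


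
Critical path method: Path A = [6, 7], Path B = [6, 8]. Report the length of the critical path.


Path A: 6 + 7 = 13
Path B: 6 + 8 = 14
Critical path = longest = max(13, 14)
= 14 (Path B)


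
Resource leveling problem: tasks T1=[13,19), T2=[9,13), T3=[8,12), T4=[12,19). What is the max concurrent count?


Check each time point for overlaps:
  t=9: 2 tasks active (T2, T3)
Max concurrent = 2


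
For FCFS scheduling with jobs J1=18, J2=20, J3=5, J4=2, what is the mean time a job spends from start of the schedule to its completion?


Completion times:
  J1: completes at 18
  J2: completes at 38
  J3: completes at 43
  J4: completes at 45
Sum = 144
Average = 144/4
= 36.00


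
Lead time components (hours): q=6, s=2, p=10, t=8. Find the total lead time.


Lead time = queue + setup + processing + transit
= 6 + 2 + 10 + 8
= 26 hours


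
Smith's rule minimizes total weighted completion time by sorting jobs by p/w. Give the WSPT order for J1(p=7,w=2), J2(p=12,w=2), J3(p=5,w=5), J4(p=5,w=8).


WSPT (Smith's rule): sort by p/w ascending
  J4: p/w = 5/8 = 0.625
  J3: p/w = 5/5 = 1.000
  J1: p/w = 7/2 = 3.500
  J2: p/w = 12/2 = 6.000
Order: J4 → J3 → J1 → J2


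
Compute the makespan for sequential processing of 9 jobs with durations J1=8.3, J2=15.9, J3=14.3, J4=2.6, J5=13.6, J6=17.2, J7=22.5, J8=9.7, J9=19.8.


Sequential makespan: sum all processing times
= 8.3 + 15.9 + 14.3 + 2.6 + 13.6 + 17.2 + 22.5 + 9.7 + 19.8
= 123.9 time units


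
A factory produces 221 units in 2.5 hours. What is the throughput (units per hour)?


Throughput = units / time
= 221 / 2.5
= 88.4 units/hour


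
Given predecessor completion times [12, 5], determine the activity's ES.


ES = max of all predecessor completion times
Predecessors: [12, 5]
ES = max(12, 5)
= 12


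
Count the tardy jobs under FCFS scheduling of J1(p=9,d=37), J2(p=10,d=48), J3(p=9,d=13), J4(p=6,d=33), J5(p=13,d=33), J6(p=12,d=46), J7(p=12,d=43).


Completion vs due date:
  J1: C=9, d=37 → on time
  J2: C=19, d=48 → on time
  J3: C=28, d=13 → TARDY
  J4: C=34, d=33 → TARDY
  J5: C=47, d=33 → TARDY
  J6: C=59, d=46 → TARDY
  J7: C=71, d=43 → TARDY
Tardy jobs: J3, J4, J5, J6, J7
Count = 5


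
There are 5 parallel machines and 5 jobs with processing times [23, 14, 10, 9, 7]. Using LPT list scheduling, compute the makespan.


Jobs (LPT sorted): [23, 14, 10, 9, 7]
Machines: 5
  J=23 → Machine 1 (load: 0+23=23)
  J=14 → Machine 2 (load: 0+14=14)
  J=10 → Machine 3 (load: 0+10=10)
  J=9 → Machine 4 (load: 0+9=9)
  J=7 → Machine 5 (load: 0+7=7)
Machine loads: [23, 14, 10, 9, 7]
Makespan = max = 23 time units


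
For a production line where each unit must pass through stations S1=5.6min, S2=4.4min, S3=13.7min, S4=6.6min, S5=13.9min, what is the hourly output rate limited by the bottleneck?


Bottleneck = longest station time
Station times: [5.6, 4.4, 13.7, 6.6, 13.9]
Max = 13.9 min
Rate = 60 / 13.9
= 4.32 units/hour (bottleneck: 13.9min)


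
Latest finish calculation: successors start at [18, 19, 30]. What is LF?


LF = min of all successor start times
Successors start at: [18, 19, 30]
LF = min(18, 19, 30)
= 18


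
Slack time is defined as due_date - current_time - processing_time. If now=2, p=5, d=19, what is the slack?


Slack = due - current_time - processing
= 19 - 2 - 5
= 12


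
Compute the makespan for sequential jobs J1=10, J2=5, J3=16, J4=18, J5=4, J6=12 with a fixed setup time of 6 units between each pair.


Makespan = Σ processing + (n-1) × setup
= (10 + 5 + 16 + 18 + 4 + 12) + (6-1)×6
= 65 + 30
= 95 time units


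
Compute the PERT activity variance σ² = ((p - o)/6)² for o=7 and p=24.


σ² = ((p - o) / 6)² = (p - o)² / 36
= (24 - 7)² / 36
= 17² / 36
= 289 / 36
= 8.0278


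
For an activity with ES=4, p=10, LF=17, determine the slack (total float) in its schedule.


EF = ES + duration = 4 + 10 = 14
LS = LF - duration = 17 - 10 = 7
Total Float = LF - EF = 17 - 14
(or LS - ES = 7 - 4)
= 3


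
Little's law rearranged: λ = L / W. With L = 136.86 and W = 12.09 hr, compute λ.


Little's law: L = λW → λ = L / W
= 136.86 / 12.09
= 11.32 per hour


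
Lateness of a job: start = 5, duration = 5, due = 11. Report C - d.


Completion = 5 + 5 = 10
Lateness = C - d = 10 - 11
= -1


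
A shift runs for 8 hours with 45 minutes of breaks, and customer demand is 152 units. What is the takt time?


Available = 8×60 - 45 = 435 min
Takt time = 435 / 152
= 2.86 min/unit


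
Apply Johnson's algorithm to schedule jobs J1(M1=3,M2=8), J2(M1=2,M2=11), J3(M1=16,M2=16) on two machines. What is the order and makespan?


Johnson's rule:
Group 1 (M1≤M2, sort by M1): ['J2', 'J1', 'J3']
Group 2 (M1>M2, sort desc M2): []
Sequence: J2 → J1 → J3
Makespan calculation:
  J2: M1 done=2, M2 done=13
  J1: M1 done=5, M2 done=21
  J3: M1 done=21, M2 done=37
= Sequence: J2 → J1 → J3, Makespan: 37


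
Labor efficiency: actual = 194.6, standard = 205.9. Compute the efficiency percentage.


Efficiency = (actual / standard) × 100
= (194.6 / 205.9) × 100
= 94.5%


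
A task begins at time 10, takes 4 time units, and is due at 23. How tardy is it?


Completion = start + processing = 10 + 4 = 14
Tardiness = max(0, C - d) = max(0, 14 - 23)
= max(0, -9)
= 0


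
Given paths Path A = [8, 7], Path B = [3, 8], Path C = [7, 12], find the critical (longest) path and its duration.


Path A: 8 + 7 = 15
Path B: 3 + 8 = 11
Path C: 7 + 12 = 19
Critical path = longest = max(15, 11, 19)
= 19 (Path C)


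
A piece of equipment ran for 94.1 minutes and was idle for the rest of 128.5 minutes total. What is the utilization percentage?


Utilization = busy / total × 100
= 94.1 / 128.5 × 100
= 73.2%


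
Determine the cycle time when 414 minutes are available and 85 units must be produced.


Cycle time = available time / demand
= 414 / 85
= 4.87 min/unit


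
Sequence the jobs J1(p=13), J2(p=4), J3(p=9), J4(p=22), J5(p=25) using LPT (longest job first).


LPT: sort by longest processing time first
  J5: p=25
  J4: p=22
  J1: p=13
  J3: p=9
  J2: p=4
Order: J5 → J4 → J1 → J3 → J2


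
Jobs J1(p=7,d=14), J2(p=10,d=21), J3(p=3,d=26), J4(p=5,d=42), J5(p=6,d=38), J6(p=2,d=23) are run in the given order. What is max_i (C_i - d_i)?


Lateness per job (L = C - d):
  J1: C=7, d=14, L=-7
  J2: C=17, d=21, L=-4
  J3: C=20, d=26, L=-6
  J4: C=25, d=42, L=-17
  J5: C=31, d=38, L=-7
  J6: C=33, d=23, L=10
Lmax = max(-7, -4, -6, -17, -7, 10)
= 10


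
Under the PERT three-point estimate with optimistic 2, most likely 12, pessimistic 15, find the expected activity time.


te = (o + 4m + p) / 6
= (2 + 4×12 + 15) / 6
= (2 + 48 + 15) / 6
= 65 / 6
= 10.83


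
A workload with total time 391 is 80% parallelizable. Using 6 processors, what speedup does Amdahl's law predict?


Amdahl's law: T_p = T × ((1-p) + p/N)
= 391 × ((1-0.8) + 0.8/6)
= 391 × (0.20 + 0.1333)
= 391 × 0.3333
= 130.33
Speedup = 391/130.33
= 3.00×


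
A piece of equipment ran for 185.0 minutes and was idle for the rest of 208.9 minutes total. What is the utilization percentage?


Utilization = busy / total × 100
= 185.0 / 208.9 × 100
= 88.6%


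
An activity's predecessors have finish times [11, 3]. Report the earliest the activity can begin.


ES = max of all predecessor completion times
Predecessors: [11, 3]
ES = max(11, 3)
= 11


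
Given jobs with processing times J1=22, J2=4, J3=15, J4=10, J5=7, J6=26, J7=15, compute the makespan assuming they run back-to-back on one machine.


Sequential makespan: sum all processing times
= 22 + 4 + 15 + 10 + 7 + 26 + 15
= 99 time units


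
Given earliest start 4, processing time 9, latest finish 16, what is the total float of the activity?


EF = ES + duration = 4 + 9 = 13
LS = LF - duration = 16 - 9 = 7
Total Float = LF - EF = 16 - 13
(or LS - ES = 7 - 4)
= 3


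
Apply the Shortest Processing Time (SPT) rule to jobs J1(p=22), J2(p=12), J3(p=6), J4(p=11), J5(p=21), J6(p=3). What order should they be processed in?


SPT: sort by shortest processing time
  J6: p=3
  J3: p=6
  J4: p=11
  J2: p=12
  J5: p=21
  J1: p=22
Order: J6 → J3 → J4 → J2 → J5 → J1


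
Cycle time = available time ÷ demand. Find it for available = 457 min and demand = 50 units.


Cycle time = available time / demand
= 457 / 50
= 9.14 min/unit


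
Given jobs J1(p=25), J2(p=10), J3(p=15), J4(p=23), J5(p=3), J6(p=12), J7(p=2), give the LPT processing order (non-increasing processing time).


LPT: sort by longest processing time first
  J1: p=25
  J4: p=23
  J3: p=15
  J6: p=12
  J2: p=10
  J5: p=3
  J7: p=2
Order: J1 → J4 → J3 → J6 → J2 → J5 → J7


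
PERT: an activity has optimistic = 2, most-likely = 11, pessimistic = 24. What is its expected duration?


te = (o + 4m + p) / 6
= (2 + 4×11 + 24) / 6
= (2 + 44 + 24) / 6
= 70 / 6
= 11.67


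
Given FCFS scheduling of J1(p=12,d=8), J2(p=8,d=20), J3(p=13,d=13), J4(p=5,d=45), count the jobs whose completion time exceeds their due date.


Completion vs due date:
  J1: C=12, d=8 → TARDY
  J2: C=20, d=20 → on time
  J3: C=33, d=13 → TARDY
  J4: C=38, d=45 → on time
Tardy jobs: J1, J3
Count = 2


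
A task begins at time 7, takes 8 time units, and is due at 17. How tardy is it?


Completion = start + processing = 7 + 8 = 15
Tardiness = max(0, C - d) = max(0, 15 - 17)
= max(0, -2)
= 0


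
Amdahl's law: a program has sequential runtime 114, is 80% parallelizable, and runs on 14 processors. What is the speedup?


Amdahl's law: T_p = T × ((1-p) + p/N)
= 114 × ((1-0.8) + 0.8/14)
= 114 × (0.20 + 0.0571)
= 114 × 0.2571
= 29.31
Speedup = 114/29.31
= 3.89×


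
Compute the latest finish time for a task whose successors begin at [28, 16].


LF = min of all successor start times
Successors start at: [28, 16]
LF = min(28, 16)
= 16


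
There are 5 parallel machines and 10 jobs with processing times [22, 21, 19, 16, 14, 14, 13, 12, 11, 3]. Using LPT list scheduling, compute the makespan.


Jobs (LPT sorted): [22, 21, 19, 16, 14, 14, 13, 12, 11, 3]
Machines: 5
  J=22 → Machine 1 (load: 0+22=22)
  J=21 → Machine 2 (load: 0+21=21)
  J=19 → Machine 3 (load: 0+19=19)
  J=16 → Machine 4 (load: 0+16=16)
  J=14 → Machine 5 (load: 0+14=14)
  J=14 → Machine 5 (load: 14+14=28)
  J=13 → Machine 4 (load: 16+13=29)
  J=12 → Machine 3 (load: 19+12=31)
  J=11 → Machine 2 (load: 21+11=32)
  J=3 → Machine 1 (load: 22+3=25)
Machine loads: [25, 32, 31, 29, 28]
Makespan = max = 32 time units


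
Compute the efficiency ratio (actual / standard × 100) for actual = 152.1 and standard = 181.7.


Efficiency = (actual / standard) × 100
= (152.1 / 181.7) × 100
= 83.7%


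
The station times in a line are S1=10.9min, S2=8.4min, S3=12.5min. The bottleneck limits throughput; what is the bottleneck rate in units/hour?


Bottleneck = longest station time
Station times: [10.9, 8.4, 12.5]
Max = 12.5 min
Rate = 60 / 12.5
= 4.80 units/hour (bottleneck: 12.5min)


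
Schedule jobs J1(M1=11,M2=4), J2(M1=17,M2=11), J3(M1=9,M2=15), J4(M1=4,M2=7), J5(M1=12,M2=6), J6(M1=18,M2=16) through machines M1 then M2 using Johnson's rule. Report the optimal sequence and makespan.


Johnson's rule:
Group 1 (M1≤M2, sort by M1): ['J4', 'J3']
Group 2 (M1>M2, sort desc M2): ['J6', 'J2', 'J5', 'J1']
Sequence: J4 → J3 → J6 → J2 → J5 → J1
Makespan calculation:
  J4: M1 done=4, M2 done=11
  J3: M1 done=13, M2 done=28
  J6: M1 done=31, M2 done=47
  J2: M1 done=48, M2 done=59
  J5: M1 done=60, M2 done=66
  J1: M1 done=71, M2 done=75
= Sequence: J4 → J3 → J6 → J2 → J5 → J1, Makespan: 75


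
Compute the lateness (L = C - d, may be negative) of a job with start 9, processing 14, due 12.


Completion = 9 + 14 = 23
Lateness = C - d = 23 - 12
= 11


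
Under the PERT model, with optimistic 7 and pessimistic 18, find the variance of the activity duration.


σ² = ((p - o) / 6)² = (p - o)² / 36
= (18 - 7)² / 36
= 11² / 36
= 121 / 36
= 3.3611


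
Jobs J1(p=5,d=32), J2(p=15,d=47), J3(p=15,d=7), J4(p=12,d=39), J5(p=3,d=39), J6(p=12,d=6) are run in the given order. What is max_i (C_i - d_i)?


Lateness per job (L = C - d):
  J1: C=5, d=32, L=-27
  J2: C=20, d=47, L=-27
  J3: C=35, d=7, L=28
  J4: C=47, d=39, L=8
  J5: C=50, d=39, L=11
  J6: C=62, d=6, L=56
Lmax = max(-27, -27, 28, 8, 11, 56)
= 56


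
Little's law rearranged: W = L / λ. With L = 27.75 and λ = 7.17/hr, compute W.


Little's law: L = λW → W = L / λ
= 27.75 / 7.17
= 3.87 hours


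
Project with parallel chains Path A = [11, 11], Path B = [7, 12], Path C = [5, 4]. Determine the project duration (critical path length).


Path A: 11 + 11 = 22
Path B: 7 + 12 = 19
Path C: 5 + 4 = 9
Critical path = longest = max(22, 19, 9)
= 22 (Path A)


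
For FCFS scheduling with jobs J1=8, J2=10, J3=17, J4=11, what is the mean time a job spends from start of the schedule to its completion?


Completion times:
  J1: completes at 8
  J2: completes at 18
  J3: completes at 35
  J4: completes at 46
Sum = 107
Average = 107/4
= 26.75


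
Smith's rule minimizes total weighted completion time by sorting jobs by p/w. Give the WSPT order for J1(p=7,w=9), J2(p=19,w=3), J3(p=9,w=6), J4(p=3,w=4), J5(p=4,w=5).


WSPT (Smith's rule): sort by p/w ascending
  J4: p/w = 3/4 = 0.750
  J1: p/w = 7/9 = 0.778
  J5: p/w = 4/5 = 0.800
  J3: p/w = 9/6 = 1.500
  J2: p/w = 19/3 = 6.333
Order: J4 → J1 → J5 → J3 → J2


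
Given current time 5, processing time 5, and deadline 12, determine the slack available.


Slack = due - current_time - processing
= 12 - 5 - 5
= 2


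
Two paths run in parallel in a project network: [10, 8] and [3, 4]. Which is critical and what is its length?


Path A: 10 + 8 = 18
Path B: 3 + 4 = 7
Critical path = longest = max(18, 7)
= 18 (Path A)


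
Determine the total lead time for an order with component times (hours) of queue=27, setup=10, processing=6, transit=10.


Lead time = queue + setup + processing + transit
= 27 + 10 + 6 + 10
= 53 hours


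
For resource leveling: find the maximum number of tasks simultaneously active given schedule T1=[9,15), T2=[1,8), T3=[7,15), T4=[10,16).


Check each time point for overlaps:
  t=10: 3 tasks active (T1, T3, T4)
Max concurrent = 3


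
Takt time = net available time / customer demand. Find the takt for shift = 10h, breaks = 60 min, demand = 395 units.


Available = 10×60 - 60 = 540 min
Takt time = 540 / 395
= 1.37 min/unit


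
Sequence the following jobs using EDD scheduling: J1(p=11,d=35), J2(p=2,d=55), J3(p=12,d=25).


EDD: sort by earliest due date
  J3: d=25, p=12
  J1: d=35, p=11
  J2: d=55, p=2
Order: J3 → J1 → J2


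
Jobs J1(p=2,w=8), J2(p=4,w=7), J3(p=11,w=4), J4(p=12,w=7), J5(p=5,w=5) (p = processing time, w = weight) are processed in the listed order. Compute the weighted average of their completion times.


Completion times:
  J1: C=2, w×C=8×2=16
  J2: C=6, w×C=7×6=42
  J3: C=17, w×C=4×17=68
  J4: C=29, w×C=7×29=203
  J5: C=34, w×C=5×34=170
Sum w×C = 499
Sum w = 31
Weighted avg = 499/31
= 16.10


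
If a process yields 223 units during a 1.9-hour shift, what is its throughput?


Throughput = units / time
= 223 / 1.9
= 117.4 units/hour


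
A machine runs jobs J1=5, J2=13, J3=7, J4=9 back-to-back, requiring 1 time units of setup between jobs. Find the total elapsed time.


Makespan = Σ processing + (n-1) × setup
= (5 + 13 + 7 + 9) + (4-1)×1
= 34 + 3
= 37 time units


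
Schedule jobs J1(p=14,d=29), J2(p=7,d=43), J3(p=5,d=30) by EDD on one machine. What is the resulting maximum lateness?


EDD order: J1 → J3 → J2
Completion and lateness:
  J1: C=14, d=29, L=14-29=-15
  J3: C=19, d=30, L=19-30=-11
  J2: C=26, d=43, L=26-43=-17
Lmax = max(-15, -11, -17)
= -11


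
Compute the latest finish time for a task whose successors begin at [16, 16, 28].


LF = min of all successor start times
Successors start at: [16, 16, 28]
LF = min(16, 16, 28)
= 16


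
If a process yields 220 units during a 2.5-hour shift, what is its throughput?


Throughput = units / time
= 220 / 2.5
= 88.0 units/hour


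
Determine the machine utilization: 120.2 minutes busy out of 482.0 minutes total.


Utilization = busy / total × 100
= 120.2 / 482.0 × 100
= 24.9%


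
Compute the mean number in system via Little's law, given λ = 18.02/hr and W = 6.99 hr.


Little's law: L = λ × W
= 18.02 × 6.99
= 125.96


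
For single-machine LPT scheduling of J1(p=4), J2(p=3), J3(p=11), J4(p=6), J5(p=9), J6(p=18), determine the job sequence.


LPT: sort by longest processing time first
  J6: p=18
  J3: p=11
  J5: p=9
  J4: p=6
  J1: p=4
  J2: p=3
Order: J6 → J3 → J5 → J4 → J1 → J2


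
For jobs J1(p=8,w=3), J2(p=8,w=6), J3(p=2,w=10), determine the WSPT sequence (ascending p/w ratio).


WSPT (Smith's rule): sort by p/w ascending
  J3: p/w = 2/10 = 0.200
  J2: p/w = 8/6 = 1.333
  J1: p/w = 8/3 = 2.667
Order: J3 → J2 → J1


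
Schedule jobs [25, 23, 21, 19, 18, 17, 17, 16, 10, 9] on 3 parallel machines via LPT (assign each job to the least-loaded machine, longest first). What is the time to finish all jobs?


Jobs (LPT sorted): [25, 23, 21, 19, 18, 17, 17, 16, 10, 9]
Machines: 3
  J=25 → Machine 1 (load: 0+25=25)
  J=23 → Machine 2 (load: 0+23=23)
  J=21 → Machine 3 (load: 0+21=21)
  J=19 → Machine 3 (load: 21+19=40)
  J=18 → Machine 2 (load: 23+18=41)
  J=17 → Machine 1 (load: 25+17=42)
  J=17 → Machine 3 (load: 40+17=57)
  J=16 → Machine 2 (load: 41+16=57)
  J=10 → Machine 1 (load: 42+10=52)
  J=9 → Machine 1 (load: 52+9=61)
Machine loads: [61, 57, 57]
Makespan = max = 61 time units


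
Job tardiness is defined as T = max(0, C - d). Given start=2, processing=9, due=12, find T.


Completion = start + processing = 2 + 9 = 11
Tardiness = max(0, C - d) = max(0, 11 - 12)
= max(0, -1)
= 0


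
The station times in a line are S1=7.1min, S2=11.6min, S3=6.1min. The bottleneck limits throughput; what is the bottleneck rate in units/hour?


Bottleneck = longest station time
Station times: [7.1, 11.6, 6.1]
Max = 11.6 min
Rate = 60 / 11.6
= 5.17 units/hour (bottleneck: 11.6min)


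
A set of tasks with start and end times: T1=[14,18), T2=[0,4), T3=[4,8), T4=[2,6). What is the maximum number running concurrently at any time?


Check each time point for overlaps:
  t=2: 2 tasks active (T2, T4)
Max concurrent = 2


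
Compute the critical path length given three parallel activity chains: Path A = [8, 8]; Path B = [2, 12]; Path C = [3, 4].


Path A: 8 + 8 = 16
Path B: 2 + 12 = 14
Path C: 3 + 4 = 7
Critical path = longest = max(16, 14, 7)
= 16 (Path A)


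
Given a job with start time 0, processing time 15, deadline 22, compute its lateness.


Completion = 0 + 15 = 15
Lateness = C - d = 15 - 22
= -7


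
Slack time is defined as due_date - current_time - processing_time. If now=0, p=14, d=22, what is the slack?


Slack = due - current_time - processing
= 22 - 0 - 14
= 8


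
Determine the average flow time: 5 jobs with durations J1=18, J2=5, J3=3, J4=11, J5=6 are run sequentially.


Completion times:
  J1: completes at 18
  J2: completes at 23
  J3: completes at 26
  J4: completes at 37
  J5: completes at 43
Sum = 147
Average = 147/5
= 29.40


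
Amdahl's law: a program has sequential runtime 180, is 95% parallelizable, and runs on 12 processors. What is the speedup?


Amdahl's law: T_p = T × ((1-p) + p/N)
= 180 × ((1-0.95) + 0.95/12)
= 180 × (0.05 + 0.0792)
= 180 × 0.1292
= 23.25
Speedup = 180/23.25
= 7.74×


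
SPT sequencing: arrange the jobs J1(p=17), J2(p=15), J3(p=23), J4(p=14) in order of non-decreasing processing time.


SPT: sort by shortest processing time
  J4: p=14
  J2: p=15
  J1: p=17
  J3: p=23
Order: J4 → J2 → J1 → J3


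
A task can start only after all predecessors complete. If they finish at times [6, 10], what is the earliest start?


ES = max of all predecessor completion times
Predecessors: [6, 10]
ES = max(6, 10)
= 10


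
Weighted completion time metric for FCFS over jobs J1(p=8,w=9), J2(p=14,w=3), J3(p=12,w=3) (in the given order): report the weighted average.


Completion times:
  J1: C=8, w×C=9×8=72
  J2: C=22, w×C=3×22=66
  J3: C=34, w×C=3×34=102
Sum w×C = 240
Sum w = 15
Weighted avg = 240/15
= 16.00


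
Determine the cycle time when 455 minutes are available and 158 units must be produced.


Cycle time = available time / demand
= 455 / 158
= 2.88 min/unit


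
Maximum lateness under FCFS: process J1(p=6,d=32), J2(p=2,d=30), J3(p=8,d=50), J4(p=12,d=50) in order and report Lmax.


Lateness per job (L = C - d):
  J1: C=6, d=32, L=-26
  J2: C=8, d=30, L=-22
  J3: C=16, d=50, L=-34
  J4: C=28, d=50, L=-22
Lmax = max(-26, -22, -34, -22)
= -22


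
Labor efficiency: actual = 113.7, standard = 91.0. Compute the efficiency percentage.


Efficiency = (actual / standard) × 100
= (113.7 / 91.0) × 100
= 124.9%


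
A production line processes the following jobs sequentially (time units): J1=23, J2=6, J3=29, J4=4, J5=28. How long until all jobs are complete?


Sequential makespan: sum all processing times
= 23 + 6 + 29 + 4 + 28
= 90 time units


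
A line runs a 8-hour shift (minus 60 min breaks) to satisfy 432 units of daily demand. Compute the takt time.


Available = 8×60 - 60 = 420 min
Takt time = 420 / 432
= 0.97 min/unit


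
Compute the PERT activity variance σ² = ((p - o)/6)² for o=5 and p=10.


σ² = ((p - o) / 6)² = (p - o)² / 36
= (10 - 5)² / 36
= 5² / 36
= 25 / 36
= 0.6944


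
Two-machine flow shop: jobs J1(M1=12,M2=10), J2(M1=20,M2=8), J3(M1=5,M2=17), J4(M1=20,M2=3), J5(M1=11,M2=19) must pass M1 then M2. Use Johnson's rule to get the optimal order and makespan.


Johnson's rule:
Group 1 (M1≤M2, sort by M1): ['J3', 'J5']
Group 2 (M1>M2, sort desc M2): ['J1', 'J2', 'J4']
Sequence: J3 → J5 → J1 → J2 → J4
Makespan calculation:
  J3: M1 done=5, M2 done=22
  J5: M1 done=16, M2 done=41
  J1: M1 done=28, M2 done=51
  J2: M1 done=48, M2 done=59
  J4: M1 done=68, M2 done=71
= Sequence: J3 → J5 → J1 → J2 → J4, Makespan: 71


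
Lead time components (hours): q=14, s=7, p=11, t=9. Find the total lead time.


Lead time = queue + setup + processing + transit
= 14 + 7 + 11 + 9
= 41 hours


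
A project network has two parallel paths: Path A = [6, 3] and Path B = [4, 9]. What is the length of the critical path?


Path A: 6 + 3 = 9
Path B: 4 + 9 = 13
Critical path = longest = max(9, 13)
= 13 (Path B)


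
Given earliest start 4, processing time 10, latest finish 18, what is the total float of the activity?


EF = ES + duration = 4 + 10 = 14
LS = LF - duration = 18 - 10 = 8
Total Float = LF - EF = 18 - 14
(or LS - ES = 8 - 4)
= 4


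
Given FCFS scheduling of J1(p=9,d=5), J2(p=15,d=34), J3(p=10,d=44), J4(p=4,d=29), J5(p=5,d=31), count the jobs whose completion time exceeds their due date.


Completion vs due date:
  J1: C=9, d=5 → TARDY
  J2: C=24, d=34 → on time
  J3: C=34, d=44 → on time
  J4: C=38, d=29 → TARDY
  J5: C=43, d=31 → TARDY
Tardy jobs: J1, J4, J5
Count = 3


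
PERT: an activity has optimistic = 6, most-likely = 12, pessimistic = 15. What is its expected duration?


te = (o + 4m + p) / 6
= (6 + 4×12 + 15) / 6
= (6 + 48 + 15) / 6
= 69 / 6
= 11.50


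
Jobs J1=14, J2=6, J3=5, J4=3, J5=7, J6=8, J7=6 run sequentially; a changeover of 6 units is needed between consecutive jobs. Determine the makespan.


Makespan = Σ processing + (n-1) × setup
= (14 + 6 + 5 + 3 + 7 + 8 + 6) + (7-1)×6
= 49 + 36
= 85 time units


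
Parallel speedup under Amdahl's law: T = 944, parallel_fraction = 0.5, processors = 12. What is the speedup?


Amdahl's law: T_p = T × ((1-p) + p/N)
= 944 × ((1-0.5) + 0.5/12)
= 944 × (0.50 + 0.0417)
= 944 × 0.5417
= 511.33
Speedup = 944/511.33
= 1.85×


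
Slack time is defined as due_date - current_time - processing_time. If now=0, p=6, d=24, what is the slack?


Slack = due - current_time - processing
= 24 - 0 - 6
= 18


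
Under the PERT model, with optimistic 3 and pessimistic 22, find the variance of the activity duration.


σ² = ((p - o) / 6)² = (p - o)² / 36
= (22 - 3)² / 36
= 19² / 36
= 361 / 36
= 10.0278


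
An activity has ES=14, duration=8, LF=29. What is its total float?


EF = ES + duration = 14 + 8 = 22
LS = LF - duration = 29 - 8 = 21
Total Float = LF - EF = 29 - 22
(or LS - ES = 21 - 14)
= 7


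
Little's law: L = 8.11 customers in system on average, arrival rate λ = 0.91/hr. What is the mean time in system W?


Little's law: L = λW → W = L / λ
= 8.11 / 0.91
= 8.91 hours


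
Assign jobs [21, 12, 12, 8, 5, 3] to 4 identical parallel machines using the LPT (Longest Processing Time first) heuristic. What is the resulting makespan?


Jobs (LPT sorted): [21, 12, 12, 8, 5, 3]
Machines: 4
  J=21 → Machine 1 (load: 0+21=21)
  J=12 → Machine 2 (load: 0+12=12)
  J=12 → Machine 3 (load: 0+12=12)
  J=8 → Machine 4 (load: 0+8=8)
  J=5 → Machine 4 (load: 8+5=13)
  J=3 → Machine 2 (load: 12+3=15)
Machine loads: [21, 15, 12, 13]
Makespan = max = 21 time units


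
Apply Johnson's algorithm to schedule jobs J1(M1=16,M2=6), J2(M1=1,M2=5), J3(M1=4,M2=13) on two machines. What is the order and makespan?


Johnson's rule:
Group 1 (M1≤M2, sort by M1): ['J2', 'J3']
Group 2 (M1>M2, sort desc M2): ['J1']
Sequence: J2 → J3 → J1
Makespan calculation:
  J2: M1 done=1, M2 done=6
  J3: M1 done=5, M2 done=19
  J1: M1 done=21, M2 done=27
= Sequence: J2 → J3 → J1, Makespan: 27


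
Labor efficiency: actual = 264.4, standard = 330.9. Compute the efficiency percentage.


Efficiency = (actual / standard) × 100
= (264.4 / 330.9) × 100
= 79.9%


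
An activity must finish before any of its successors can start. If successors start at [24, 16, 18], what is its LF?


LF = min of all successor start times
Successors start at: [24, 16, 18]
LF = min(24, 16, 18)
= 16


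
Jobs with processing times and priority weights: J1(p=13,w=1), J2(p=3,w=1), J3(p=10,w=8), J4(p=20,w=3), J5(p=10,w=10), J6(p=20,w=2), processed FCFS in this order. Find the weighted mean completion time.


Completion times:
  J1: C=13, w×C=1×13=13
  J2: C=16, w×C=1×16=16
  J3: C=26, w×C=8×26=208
  J4: C=46, w×C=3×46=138
  J5: C=56, w×C=10×56=560
  J6: C=76, w×C=2×76=152
Sum w×C = 1087
Sum w = 25
Weighted avg = 1087/25
= 43.48


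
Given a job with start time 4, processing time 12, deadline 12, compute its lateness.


Completion = 4 + 12 = 16
Lateness = C - d = 16 - 12
= 4


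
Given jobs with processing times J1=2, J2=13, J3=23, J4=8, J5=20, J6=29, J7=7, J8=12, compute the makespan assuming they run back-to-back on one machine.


Sequential makespan: sum all processing times
= 2 + 13 + 23 + 8 + 20 + 29 + 7 + 12
= 114 time units


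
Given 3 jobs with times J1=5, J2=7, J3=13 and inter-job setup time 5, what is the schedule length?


Makespan = Σ processing + (n-1) × setup
= (5 + 7 + 13) + (3-1)×5
= 25 + 10
= 35 time units


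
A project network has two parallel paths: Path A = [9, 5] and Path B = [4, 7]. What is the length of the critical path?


Path A: 9 + 5 = 14
Path B: 4 + 7 = 11
Critical path = longest = max(14, 11)
= 14 (Path A)


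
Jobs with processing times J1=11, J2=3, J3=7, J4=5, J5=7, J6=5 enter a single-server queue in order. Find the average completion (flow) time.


Completion times:
  J1: completes at 11
  J2: completes at 14
  J3: completes at 21
  J4: completes at 26
  J5: completes at 33
  J6: completes at 38
Sum = 143
Average = 143/6
= 23.83


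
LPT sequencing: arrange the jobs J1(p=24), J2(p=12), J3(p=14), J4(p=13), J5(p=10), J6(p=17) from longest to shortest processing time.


LPT: sort by longest processing time first
  J1: p=24
  J6: p=17
  J3: p=14
  J4: p=13
  J2: p=12
  J5: p=10
Order: J1 → J6 → J3 → J4 → J2 → J5


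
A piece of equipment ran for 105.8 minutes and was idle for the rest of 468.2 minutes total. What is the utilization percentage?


Utilization = busy / total × 100
= 105.8 / 468.2 × 100
= 22.6%


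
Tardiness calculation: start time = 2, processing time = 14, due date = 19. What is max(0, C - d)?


Completion = start + processing = 2 + 14 = 16
Tardiness = max(0, C - d) = max(0, 16 - 19)
= max(0, -3)
= 0


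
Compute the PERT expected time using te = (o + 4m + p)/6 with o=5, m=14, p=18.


te = (o + 4m + p) / 6
= (5 + 4×14 + 18) / 6
= (5 + 56 + 18) / 6
= 79 / 6
= 13.17


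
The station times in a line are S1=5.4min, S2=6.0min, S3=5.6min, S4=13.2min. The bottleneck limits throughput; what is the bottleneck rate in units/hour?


Bottleneck = longest station time
Station times: [5.4, 6.0, 5.6, 13.2]
Max = 13.2 min
Rate = 60 / 13.2
= 4.55 units/hour (bottleneck: 13.2min)


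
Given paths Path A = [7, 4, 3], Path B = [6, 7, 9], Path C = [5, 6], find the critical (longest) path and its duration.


Path A: 7 + 4 + 3 = 14
Path B: 6 + 7 + 9 = 22
Path C: 5 + 6 = 11
Critical path = longest = max(14, 22, 11)
= 22 (Path B)


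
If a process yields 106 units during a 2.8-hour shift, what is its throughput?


Throughput = units / time
= 106 / 2.8
= 37.9 units/hour


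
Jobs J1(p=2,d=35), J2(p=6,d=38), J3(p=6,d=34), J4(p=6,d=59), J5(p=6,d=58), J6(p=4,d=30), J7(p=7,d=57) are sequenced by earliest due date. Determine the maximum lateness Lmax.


EDD order: J6 → J3 → J1 → J2 → J7 → J5 → J4
Completion and lateness:
  J6: C=4, d=30, L=4-30=-26
  J3: C=10, d=34, L=10-34=-24
  J1: C=12, d=35, L=12-35=-23
  J2: C=18, d=38, L=18-38=-20
  J7: C=25, d=57, L=25-57=-32
  J5: C=31, d=58, L=31-58=-27
  J4: C=37, d=59, L=37-59=-22
Lmax = max(-26, -24, -23, -20, -32, -27, -22)
= -20


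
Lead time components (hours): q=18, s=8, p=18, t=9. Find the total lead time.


Lead time = queue + setup + processing + transit
= 18 + 8 + 18 + 9
= 53 hours


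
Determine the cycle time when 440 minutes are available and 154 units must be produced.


Cycle time = available time / demand
= 440 / 154
= 2.86 min/unit


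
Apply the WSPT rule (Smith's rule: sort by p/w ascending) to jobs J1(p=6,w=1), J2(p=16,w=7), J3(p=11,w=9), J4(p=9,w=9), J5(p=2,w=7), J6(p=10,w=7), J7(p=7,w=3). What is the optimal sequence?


WSPT (Smith's rule): sort by p/w ascending
  J5: p/w = 2/7 = 0.286
  J4: p/w = 9/9 = 1.000
  J3: p/w = 11/9 = 1.222
  J6: p/w = 10/7 = 1.429
  J2: p/w = 16/7 = 2.286
  J7: p/w = 7/3 = 2.333
  J1: p/w = 6/1 = 6.000
Order: J5 → J4 → J3 → J6 → J2 → J7 → J1
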